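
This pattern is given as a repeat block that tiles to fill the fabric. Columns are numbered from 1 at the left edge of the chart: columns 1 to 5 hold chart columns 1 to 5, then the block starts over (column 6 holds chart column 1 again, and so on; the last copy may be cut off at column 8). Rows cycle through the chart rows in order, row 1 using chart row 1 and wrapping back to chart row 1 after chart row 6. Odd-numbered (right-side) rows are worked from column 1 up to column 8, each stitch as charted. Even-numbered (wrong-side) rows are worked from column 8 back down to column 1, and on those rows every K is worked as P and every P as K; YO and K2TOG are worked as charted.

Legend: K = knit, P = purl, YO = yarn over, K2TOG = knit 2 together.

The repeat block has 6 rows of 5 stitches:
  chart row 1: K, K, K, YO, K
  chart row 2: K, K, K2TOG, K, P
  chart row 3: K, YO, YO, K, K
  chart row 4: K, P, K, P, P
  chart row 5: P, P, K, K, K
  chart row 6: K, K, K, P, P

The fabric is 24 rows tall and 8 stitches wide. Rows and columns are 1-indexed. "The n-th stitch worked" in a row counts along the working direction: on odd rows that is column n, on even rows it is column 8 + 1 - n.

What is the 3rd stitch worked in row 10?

Result:
P

Derivation:
Row 10: (10-1) mod 6 = 3, so use chart row 4. Even row -> WS.
Chart row 4 tiled across columns 1-8: K P K P P K P K
WS row: flip the tiled sequence (start at column 8) and apply K<->P; YO and K2TOG stay.
Row 10 as worked: P K P K K P K P
Stitch 3 in working order -> P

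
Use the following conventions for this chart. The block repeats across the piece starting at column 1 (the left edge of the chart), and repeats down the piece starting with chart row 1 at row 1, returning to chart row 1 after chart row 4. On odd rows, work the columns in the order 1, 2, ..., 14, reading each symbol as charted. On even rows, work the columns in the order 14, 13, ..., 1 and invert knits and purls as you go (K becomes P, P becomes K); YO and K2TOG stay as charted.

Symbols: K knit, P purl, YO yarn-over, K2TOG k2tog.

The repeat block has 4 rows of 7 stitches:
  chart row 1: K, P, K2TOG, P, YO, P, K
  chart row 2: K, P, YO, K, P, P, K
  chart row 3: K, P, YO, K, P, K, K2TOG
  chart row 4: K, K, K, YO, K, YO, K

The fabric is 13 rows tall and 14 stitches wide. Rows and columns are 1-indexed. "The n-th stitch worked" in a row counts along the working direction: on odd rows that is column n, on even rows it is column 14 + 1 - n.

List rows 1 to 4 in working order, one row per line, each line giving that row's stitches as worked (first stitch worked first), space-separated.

== ROWS AS WORKED ==
K P K2TOG P YO P K K P K2TOG P YO P K
P K K P YO K P P K K P YO K P
K P YO K P K K2TOG K P YO K P K K2TOG
P YO P YO P P P P YO P YO P P P

Derivation:
Row 1: chart row 1, RS - tile across columns 1-14 and work as-is.
Row 2: chart row 2, WS - tiled (columns 1-14): K P YO K P P K K P YO K P P K; work from column 14 back to 1 with K<->P swapped.
Row 3: chart row 3, RS - tile across columns 1-14 and work as-is.
Row 4: chart row 4, WS - tiled (columns 1-14): K K K YO K YO K K K K YO K YO K; work from column 14 back to 1 with K<->P swapped.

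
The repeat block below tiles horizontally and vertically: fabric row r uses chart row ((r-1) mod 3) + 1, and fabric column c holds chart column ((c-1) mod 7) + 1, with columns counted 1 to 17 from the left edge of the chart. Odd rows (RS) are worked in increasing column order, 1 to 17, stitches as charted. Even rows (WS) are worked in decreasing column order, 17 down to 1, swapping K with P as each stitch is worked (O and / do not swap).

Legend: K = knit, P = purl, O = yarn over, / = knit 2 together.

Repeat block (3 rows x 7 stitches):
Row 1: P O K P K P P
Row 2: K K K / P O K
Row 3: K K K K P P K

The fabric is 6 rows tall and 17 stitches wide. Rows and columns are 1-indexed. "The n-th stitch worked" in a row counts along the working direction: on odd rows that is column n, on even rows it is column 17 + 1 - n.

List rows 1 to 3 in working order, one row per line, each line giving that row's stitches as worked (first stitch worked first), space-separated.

Row 1: chart row 1, RS - tile across columns 1-17 and work as-is.
Row 2: chart row 2, WS - tiled (columns 1-17): K K K / P O K K K K / P O K K K K; work from column 17 back to 1 with K<->P swapped.
Row 3: chart row 3, RS - tile across columns 1-17 and work as-is.

Rows as worked:
P O K P K P P P O K P K P P P O K
P P P P O K / P P P P O K / P P P
K K K K P P K K K K K P P K K K K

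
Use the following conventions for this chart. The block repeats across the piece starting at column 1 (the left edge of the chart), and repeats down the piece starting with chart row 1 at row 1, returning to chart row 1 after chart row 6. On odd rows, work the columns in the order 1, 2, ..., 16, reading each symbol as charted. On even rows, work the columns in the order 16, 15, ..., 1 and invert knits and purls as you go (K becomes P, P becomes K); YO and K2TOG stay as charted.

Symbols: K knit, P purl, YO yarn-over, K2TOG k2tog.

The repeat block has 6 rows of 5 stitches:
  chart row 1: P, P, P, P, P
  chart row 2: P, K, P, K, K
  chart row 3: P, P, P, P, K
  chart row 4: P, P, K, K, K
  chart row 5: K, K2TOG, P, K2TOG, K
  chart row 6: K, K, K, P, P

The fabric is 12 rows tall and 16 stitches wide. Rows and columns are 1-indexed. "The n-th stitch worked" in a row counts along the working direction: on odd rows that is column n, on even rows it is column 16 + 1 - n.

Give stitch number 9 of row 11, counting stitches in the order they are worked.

Row 11: (11-1) mod 6 = 4, so use chart row 5. Odd row -> RS.
Chart row 5 tiled across columns 1-16: K K2TOG P K2TOG K K K2TOG P K2TOG K K K2TOG P K2TOG K K
Right side: take the tiled row as-is (worked left to right from column 1).
Counting 9 along the worked row gives K2TOG.

Stitch:
K2TOG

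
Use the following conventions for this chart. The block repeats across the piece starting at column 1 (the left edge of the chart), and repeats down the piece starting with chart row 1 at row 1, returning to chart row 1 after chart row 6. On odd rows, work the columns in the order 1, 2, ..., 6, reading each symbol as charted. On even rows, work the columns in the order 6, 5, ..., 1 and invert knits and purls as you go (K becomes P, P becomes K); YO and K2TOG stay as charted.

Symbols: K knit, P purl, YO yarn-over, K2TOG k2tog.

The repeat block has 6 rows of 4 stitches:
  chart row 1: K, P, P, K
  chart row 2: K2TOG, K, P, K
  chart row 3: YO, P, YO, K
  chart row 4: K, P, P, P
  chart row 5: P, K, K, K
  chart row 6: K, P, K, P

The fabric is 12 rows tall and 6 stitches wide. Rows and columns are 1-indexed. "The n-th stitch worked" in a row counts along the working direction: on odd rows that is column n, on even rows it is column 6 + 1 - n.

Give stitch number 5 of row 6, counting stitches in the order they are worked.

Row 6: (6-1) mod 6 = 5, so use chart row 6. Even row -> WS.
Chart row 6 tiled across columns 1-6: K P K P K P
WS: work from column 6 back to column 1 (reverse the tiled row), swapping K<->P (YO and K2TOG unchanged).
Row 6 as worked: K P K P K P
Counting 5 along the worked row gives K.

== STITCH ==
K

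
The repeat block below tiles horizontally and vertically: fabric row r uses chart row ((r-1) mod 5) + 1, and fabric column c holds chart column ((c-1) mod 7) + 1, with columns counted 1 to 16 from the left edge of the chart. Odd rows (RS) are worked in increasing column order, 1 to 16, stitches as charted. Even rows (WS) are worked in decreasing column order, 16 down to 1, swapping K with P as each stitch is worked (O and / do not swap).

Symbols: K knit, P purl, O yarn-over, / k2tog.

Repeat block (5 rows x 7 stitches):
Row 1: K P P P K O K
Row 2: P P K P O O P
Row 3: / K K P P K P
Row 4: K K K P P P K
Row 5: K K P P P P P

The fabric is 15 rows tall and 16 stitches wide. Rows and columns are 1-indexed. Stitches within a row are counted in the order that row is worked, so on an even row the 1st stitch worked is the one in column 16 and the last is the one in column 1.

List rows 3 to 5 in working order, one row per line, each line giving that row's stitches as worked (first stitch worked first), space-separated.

Rows as worked:
/ K K P P K P / K K P P K P / K
P P P K K K P P P P K K K P P P
K K P P P P P K K P P P P P K K

Derivation:
Row 3: chart row 3, RS - tile across columns 1-16 and work as-is.
Row 4: chart row 4, WS - tiled (columns 1-16): K K K P P P K K K K P P P K K K; work from column 16 back to 1 with K<->P swapped.
Row 5: chart row 5, RS - tile across columns 1-16 and work as-is.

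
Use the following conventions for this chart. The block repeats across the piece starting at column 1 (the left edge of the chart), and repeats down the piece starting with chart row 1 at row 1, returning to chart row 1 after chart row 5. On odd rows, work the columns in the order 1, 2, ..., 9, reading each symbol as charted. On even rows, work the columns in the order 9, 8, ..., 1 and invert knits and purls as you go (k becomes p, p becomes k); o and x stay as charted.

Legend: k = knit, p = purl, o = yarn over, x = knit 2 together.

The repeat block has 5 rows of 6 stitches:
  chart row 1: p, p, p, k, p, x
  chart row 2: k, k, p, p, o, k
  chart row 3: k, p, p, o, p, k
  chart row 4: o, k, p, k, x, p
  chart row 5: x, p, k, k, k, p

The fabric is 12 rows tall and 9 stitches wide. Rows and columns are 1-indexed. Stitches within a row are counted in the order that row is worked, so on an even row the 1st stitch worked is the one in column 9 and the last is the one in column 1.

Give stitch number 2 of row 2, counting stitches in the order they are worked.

Stitch:
p

Derivation:
For row 2: chart row = ((2-1) mod 5) + 1 = 2; this is a WS (even) row.
Chart row 2 tiled across columns 1-9: k k p p o k k k p
Wrong side: read the tiled row from column 9 down to 1 and exchange k with p (leave o, x).
Row 2 as worked: k p p p o k k p p
Counting 2 along the worked row gives p.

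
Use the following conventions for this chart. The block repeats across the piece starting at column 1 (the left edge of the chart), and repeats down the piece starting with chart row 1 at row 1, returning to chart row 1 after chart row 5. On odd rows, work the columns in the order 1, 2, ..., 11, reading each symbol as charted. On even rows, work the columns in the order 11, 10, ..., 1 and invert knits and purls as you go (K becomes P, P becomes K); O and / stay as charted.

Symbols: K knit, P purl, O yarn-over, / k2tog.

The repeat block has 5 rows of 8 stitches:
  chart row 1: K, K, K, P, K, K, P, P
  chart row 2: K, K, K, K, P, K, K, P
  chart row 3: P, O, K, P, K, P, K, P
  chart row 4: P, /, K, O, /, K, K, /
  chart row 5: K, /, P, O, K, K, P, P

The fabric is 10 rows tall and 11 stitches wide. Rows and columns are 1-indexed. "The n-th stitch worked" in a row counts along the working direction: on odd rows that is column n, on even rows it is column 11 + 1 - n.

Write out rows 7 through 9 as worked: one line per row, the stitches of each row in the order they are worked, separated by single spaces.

== ROWS AS WORKED ==
K K K K P K K P K K K
P O K K P K P K P O K
P / K O / K K / P / K

Derivation:
Row 7: chart row 2, RS - tile across columns 1-11 and work as-is.
Row 8: chart row 3, WS - tiled (columns 1-11): P O K P K P K P P O K; work from column 11 back to 1 with K<->P swapped.
Row 9: chart row 4, RS - tile across columns 1-11 and work as-is.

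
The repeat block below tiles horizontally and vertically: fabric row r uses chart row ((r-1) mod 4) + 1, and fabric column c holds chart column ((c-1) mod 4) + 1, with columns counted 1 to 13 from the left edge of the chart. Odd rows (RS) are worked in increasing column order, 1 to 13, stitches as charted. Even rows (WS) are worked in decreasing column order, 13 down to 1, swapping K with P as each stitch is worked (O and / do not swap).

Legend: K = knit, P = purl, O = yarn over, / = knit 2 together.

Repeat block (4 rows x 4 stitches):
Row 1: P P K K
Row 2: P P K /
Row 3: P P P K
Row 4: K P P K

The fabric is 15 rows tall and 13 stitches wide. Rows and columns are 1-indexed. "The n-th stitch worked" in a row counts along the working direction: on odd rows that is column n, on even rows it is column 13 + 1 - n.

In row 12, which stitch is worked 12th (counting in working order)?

For row 12: chart row = ((12-1) mod 4) + 1 = 4; this is a WS (even) row.
Chart row 4 tiled across columns 1-13: K P P K K P P K K P P K K
WS row: flip the tiled sequence (start at column 13) and apply K<->P; O and / stay.
Row 12 as worked: P P K K P P K K P P K K P
Stitch 12 in working order -> K

== STITCH ==
K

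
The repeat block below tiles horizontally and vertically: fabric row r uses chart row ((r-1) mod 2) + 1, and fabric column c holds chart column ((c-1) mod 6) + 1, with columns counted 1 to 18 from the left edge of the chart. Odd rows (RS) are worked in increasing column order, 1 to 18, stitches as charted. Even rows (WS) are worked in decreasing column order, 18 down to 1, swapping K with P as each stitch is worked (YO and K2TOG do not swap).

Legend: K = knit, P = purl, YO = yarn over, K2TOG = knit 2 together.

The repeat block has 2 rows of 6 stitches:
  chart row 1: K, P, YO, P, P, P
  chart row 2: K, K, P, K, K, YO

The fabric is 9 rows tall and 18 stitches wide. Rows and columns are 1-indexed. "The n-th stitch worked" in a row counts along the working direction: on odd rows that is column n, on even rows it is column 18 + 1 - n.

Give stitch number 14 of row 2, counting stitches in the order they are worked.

Result:
P

Derivation:
Row 2 uses chart row ((2-1) mod 2)+1 = 2. Row 2 is even, so WS.
Chart row 2 tiled across columns 1-18: K K P K K YO K K P K K YO K K P K K YO
Wrong side: read the tiled row from column 18 down to 1 and exchange K with P (leave YO, K2TOG).
Row 2 as worked: YO P P K P P YO P P K P P YO P P K P P
The 14th stitch worked is P.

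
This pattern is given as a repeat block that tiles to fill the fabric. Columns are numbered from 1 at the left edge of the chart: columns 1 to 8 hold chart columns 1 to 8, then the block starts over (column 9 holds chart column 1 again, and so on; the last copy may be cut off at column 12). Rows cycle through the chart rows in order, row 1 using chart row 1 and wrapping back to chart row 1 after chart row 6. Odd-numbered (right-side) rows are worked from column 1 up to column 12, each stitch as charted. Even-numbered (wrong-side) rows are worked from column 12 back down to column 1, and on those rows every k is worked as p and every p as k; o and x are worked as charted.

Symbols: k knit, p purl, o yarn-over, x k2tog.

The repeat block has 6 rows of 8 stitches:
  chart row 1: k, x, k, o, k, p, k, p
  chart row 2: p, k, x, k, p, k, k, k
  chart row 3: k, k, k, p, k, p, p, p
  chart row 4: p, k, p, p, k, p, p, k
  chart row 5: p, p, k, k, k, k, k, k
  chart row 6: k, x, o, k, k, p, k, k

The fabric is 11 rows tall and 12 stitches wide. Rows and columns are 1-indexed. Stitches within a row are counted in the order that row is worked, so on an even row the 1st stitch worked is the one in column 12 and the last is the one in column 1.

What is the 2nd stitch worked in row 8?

== STITCH ==
x

Derivation:
Row 8: (8-1) mod 6 = 1, so use chart row 2. Even row -> WS.
Chart row 2 tiled across columns 1-12: p k x k p k k k p k x k
WS row: flip the tiled sequence (start at column 12) and apply k<->p; o and x stay.
Row 8 as worked: p x p k p p p k p x p k
Stitch 2 in working order -> x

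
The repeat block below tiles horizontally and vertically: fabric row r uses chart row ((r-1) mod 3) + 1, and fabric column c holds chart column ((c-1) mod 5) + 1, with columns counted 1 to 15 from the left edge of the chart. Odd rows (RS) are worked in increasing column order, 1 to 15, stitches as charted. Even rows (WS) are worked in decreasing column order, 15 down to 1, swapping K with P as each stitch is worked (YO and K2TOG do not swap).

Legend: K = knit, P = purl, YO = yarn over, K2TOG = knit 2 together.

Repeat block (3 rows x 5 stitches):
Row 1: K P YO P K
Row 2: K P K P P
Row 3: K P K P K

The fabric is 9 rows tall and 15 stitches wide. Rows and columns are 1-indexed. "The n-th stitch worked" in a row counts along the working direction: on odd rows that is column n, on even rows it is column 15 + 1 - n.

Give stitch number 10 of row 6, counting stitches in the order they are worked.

Result:
P

Derivation:
For row 6: chart row = ((6-1) mod 3) + 1 = 3; this is a WS (even) row.
Chart row 3 tiled across columns 1-15: K P K P K K P K P K K P K P K
Wrong side: read the tiled row from column 15 down to 1 and exchange K with P (leave YO, K2TOG).
Row 6 as worked: P K P K P P K P K P P K P K P
Stitch 10 in working order -> P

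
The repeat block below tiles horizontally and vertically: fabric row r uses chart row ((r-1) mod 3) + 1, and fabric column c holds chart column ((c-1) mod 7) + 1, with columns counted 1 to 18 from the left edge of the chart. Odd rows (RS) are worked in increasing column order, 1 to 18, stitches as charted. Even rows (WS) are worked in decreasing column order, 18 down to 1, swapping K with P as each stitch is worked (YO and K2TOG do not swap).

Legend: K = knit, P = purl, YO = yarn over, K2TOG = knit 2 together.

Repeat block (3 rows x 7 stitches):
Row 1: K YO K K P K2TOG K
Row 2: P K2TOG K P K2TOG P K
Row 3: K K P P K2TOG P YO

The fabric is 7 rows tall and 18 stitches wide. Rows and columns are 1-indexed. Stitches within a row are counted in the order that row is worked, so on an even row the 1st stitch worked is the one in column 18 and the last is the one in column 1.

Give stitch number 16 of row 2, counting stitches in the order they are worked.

Stitch:
P

Derivation:
Row 2 uses chart row ((2-1) mod 3)+1 = 2. Row 2 is even, so WS.
Chart row 2 tiled across columns 1-18: P K2TOG K P K2TOG P K P K2TOG K P K2TOG P K P K2TOG K P
WS: work from column 18 back to column 1 (reverse the tiled row), swapping K<->P (YO and K2TOG unchanged).
Row 2 as worked: K P K2TOG K P K K2TOG K P K2TOG K P K K2TOG K P K2TOG K
The 16th stitch worked is P.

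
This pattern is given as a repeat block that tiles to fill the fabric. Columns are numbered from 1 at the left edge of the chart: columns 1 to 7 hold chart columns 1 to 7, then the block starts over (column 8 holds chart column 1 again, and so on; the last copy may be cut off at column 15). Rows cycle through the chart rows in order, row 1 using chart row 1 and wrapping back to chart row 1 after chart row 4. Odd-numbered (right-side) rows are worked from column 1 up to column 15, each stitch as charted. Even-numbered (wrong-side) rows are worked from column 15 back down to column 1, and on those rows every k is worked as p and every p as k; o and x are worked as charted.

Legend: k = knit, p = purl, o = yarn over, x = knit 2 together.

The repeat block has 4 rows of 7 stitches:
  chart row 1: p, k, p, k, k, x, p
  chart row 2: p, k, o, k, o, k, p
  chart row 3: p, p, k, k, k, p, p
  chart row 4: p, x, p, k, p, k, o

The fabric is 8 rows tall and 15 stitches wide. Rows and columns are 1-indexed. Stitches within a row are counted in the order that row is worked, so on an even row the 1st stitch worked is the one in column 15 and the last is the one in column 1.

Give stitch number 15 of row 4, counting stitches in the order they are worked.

Stitch:
k

Derivation:
For row 4: chart row = ((4-1) mod 4) + 1 = 4; this is a WS (even) row.
Chart row 4 tiled across columns 1-15: p x p k p k o p x p k p k o p
Wrong side: read the tiled row from column 15 down to 1 and exchange k with p (leave o, x).
Row 4 as worked: k o p k p k x k o p k p k x k
Stitch 15 in working order -> k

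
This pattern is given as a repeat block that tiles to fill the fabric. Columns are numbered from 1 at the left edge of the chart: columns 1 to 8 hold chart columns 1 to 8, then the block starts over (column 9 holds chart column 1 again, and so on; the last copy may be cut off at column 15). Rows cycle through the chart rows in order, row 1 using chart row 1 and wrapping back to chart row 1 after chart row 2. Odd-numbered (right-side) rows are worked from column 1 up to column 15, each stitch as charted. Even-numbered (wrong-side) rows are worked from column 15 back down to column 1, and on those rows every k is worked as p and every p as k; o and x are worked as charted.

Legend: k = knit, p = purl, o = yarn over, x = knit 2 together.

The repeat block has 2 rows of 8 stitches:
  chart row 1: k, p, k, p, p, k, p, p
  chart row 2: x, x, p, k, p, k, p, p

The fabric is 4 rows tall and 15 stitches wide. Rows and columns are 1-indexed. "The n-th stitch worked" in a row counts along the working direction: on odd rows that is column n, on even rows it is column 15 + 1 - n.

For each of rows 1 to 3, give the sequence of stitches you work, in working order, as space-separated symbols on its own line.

Result:
k p k p p k p p k p k p p k p
k p k p k x x k k p k p k x x
k p k p p k p p k p k p p k p

Derivation:
Row 1: chart row 1, RS - tile across columns 1-15 and work as-is.
Row 2: chart row 2, WS - tiled (columns 1-15): x x p k p k p p x x p k p k p; work from column 15 back to 1 with k<->p swapped.
Row 3: chart row 1, RS - tile across columns 1-15 and work as-is.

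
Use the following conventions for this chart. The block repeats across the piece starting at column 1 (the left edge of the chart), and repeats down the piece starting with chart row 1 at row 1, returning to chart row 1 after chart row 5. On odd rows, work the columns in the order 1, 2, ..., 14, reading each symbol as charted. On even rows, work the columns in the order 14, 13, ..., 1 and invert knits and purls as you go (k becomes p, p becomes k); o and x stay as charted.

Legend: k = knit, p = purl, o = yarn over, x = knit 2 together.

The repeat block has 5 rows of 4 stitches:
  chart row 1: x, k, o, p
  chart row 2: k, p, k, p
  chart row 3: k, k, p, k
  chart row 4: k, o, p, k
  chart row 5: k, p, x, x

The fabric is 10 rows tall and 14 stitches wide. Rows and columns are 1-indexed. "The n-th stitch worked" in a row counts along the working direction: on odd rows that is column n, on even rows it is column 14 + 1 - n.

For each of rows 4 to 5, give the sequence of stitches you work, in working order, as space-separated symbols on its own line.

== ROWS AS WORKED ==
o p p k o p p k o p p k o p
k p x x k p x x k p x x k p

Derivation:
Row 4: chart row 4, WS - tiled (columns 1-14): k o p k k o p k k o p k k o; work from column 14 back to 1 with k<->p swapped.
Row 5: chart row 5, RS - tile across columns 1-14 and work as-is.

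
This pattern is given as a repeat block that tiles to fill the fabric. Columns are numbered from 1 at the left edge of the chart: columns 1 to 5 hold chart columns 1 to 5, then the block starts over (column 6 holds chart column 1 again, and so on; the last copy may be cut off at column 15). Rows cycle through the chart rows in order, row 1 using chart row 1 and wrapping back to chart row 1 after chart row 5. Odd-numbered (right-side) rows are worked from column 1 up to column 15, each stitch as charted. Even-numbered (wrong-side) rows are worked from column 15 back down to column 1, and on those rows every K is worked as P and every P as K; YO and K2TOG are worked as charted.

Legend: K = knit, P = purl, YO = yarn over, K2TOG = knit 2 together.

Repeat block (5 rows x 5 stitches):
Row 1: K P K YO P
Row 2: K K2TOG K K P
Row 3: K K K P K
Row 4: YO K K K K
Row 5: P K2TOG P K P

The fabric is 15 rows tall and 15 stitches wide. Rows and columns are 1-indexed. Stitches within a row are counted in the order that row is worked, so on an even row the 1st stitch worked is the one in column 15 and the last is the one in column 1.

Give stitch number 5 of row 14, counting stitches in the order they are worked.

== STITCH ==
YO

Derivation:
For row 14: chart row = ((14-1) mod 5) + 1 = 4; this is a WS (even) row.
Chart row 4 tiled across columns 1-15: YO K K K K YO K K K K YO K K K K
Wrong side: read the tiled row from column 15 down to 1 and exchange K with P (leave YO, K2TOG).
Row 14 as worked: P P P P YO P P P P YO P P P P YO
Counting 5 along the worked row gives YO.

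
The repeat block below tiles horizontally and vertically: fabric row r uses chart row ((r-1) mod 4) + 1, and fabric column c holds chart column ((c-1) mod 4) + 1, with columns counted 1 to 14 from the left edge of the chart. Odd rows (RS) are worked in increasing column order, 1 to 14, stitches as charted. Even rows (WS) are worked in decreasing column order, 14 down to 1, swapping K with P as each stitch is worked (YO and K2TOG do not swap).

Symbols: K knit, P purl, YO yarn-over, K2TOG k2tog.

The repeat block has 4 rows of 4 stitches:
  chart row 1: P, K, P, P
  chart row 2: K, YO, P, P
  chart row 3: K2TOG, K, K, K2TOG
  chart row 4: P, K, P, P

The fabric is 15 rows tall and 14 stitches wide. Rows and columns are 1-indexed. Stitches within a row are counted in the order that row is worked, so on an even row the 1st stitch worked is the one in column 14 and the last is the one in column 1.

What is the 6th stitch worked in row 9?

For row 9: chart row = ((9-1) mod 4) + 1 = 1; this is a RS (odd) row.
Chart row 1 tiled across columns 1-14: P K P P P K P P P K P P P K
RS row: no reversal, no swap; stitch n worked = column n.
Counting 6 along the worked row gives K.

Result:
K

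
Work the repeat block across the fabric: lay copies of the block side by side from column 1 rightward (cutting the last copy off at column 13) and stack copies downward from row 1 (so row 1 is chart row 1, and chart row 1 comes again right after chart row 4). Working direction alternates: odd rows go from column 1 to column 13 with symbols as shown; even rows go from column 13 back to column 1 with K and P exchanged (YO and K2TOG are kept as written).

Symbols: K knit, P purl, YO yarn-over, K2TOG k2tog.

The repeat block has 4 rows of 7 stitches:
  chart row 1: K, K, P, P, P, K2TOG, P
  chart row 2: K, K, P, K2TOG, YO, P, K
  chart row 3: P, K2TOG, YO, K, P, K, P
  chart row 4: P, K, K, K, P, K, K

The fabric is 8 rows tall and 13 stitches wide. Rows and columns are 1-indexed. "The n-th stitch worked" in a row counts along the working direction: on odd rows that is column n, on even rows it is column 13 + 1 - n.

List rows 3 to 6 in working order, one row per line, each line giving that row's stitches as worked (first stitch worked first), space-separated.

Row 3: chart row 3, RS - tile across columns 1-13 and work as-is.
Row 4: chart row 4, WS - tiled (columns 1-13): P K K K P K K P K K K P K; work from column 13 back to 1 with K<->P swapped.
Row 5: chart row 1, RS - tile across columns 1-13 and work as-is.
Row 6: chart row 2, WS - tiled (columns 1-13): K K P K2TOG YO P K K K P K2TOG YO P; work from column 13 back to 1 with K<->P swapped.

Rows as worked:
P K2TOG YO K P K P P K2TOG YO K P K
P K P P P K P P K P P P K
K K P P P K2TOG P K K P P P K2TOG
K YO K2TOG K P P P K YO K2TOG K P P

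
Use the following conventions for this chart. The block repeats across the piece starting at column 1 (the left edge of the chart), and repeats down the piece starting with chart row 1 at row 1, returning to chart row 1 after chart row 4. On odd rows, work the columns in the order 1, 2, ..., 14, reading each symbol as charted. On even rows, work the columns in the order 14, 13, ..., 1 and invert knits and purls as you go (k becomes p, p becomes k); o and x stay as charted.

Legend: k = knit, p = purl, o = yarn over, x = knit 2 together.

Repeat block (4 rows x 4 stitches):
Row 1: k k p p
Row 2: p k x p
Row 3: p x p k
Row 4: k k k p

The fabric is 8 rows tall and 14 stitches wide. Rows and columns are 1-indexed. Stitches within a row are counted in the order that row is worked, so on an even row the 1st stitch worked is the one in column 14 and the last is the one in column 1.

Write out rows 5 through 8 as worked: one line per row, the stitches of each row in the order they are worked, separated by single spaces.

== ROWS AS WORKED ==
k k p p k k p p k k p p k k
p k k x p k k x p k k x p k
p x p k p x p k p x p k p x
p p k p p p k p p p k p p p

Derivation:
Row 5: chart row 1, RS - tile across columns 1-14 and work as-is.
Row 6: chart row 2, WS - tiled (columns 1-14): p k x p p k x p p k x p p k; work from column 14 back to 1 with k<->p swapped.
Row 7: chart row 3, RS - tile across columns 1-14 and work as-is.
Row 8: chart row 4, WS - tiled (columns 1-14): k k k p k k k p k k k p k k; work from column 14 back to 1 with k<->p swapped.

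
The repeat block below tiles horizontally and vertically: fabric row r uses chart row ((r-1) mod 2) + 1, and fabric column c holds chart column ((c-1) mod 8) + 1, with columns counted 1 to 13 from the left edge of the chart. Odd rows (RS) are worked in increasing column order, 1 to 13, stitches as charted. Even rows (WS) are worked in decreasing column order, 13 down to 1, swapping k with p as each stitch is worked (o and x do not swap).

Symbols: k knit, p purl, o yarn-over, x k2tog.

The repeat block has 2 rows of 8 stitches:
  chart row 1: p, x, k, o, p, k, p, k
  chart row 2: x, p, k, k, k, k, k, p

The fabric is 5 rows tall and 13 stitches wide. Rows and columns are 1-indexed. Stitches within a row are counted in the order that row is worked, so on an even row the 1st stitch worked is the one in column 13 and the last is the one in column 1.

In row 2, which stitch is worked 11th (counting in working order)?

For row 2: chart row = ((2-1) mod 2) + 1 = 2; this is a WS (even) row.
Chart row 2 tiled across columns 1-13: x p k k k k k p x p k k k
Wrong side: read the tiled row from column 13 down to 1 and exchange k with p (leave o, x).
Row 2 as worked: p p p k x k p p p p p k x
Counting 11 along the worked row gives p.

Result:
p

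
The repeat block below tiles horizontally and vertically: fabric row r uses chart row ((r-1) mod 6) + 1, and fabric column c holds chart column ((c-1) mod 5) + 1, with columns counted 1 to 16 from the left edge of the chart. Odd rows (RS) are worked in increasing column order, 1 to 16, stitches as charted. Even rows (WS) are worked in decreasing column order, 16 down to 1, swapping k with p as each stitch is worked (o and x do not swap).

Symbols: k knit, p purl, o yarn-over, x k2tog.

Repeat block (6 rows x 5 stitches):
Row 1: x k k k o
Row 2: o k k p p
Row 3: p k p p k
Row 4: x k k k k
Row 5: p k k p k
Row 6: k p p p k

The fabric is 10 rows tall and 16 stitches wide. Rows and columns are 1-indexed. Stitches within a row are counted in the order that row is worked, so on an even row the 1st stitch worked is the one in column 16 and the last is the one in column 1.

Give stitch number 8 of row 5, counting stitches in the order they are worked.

Stitch:
k

Derivation:
Row 5: (5-1) mod 6 = 4, so use chart row 5. Odd row -> RS.
Chart row 5 tiled across columns 1-16: p k k p k p k k p k p k k p k p
RS row: no reversal, no swap; stitch n worked = column n.
Counting 8 along the worked row gives k.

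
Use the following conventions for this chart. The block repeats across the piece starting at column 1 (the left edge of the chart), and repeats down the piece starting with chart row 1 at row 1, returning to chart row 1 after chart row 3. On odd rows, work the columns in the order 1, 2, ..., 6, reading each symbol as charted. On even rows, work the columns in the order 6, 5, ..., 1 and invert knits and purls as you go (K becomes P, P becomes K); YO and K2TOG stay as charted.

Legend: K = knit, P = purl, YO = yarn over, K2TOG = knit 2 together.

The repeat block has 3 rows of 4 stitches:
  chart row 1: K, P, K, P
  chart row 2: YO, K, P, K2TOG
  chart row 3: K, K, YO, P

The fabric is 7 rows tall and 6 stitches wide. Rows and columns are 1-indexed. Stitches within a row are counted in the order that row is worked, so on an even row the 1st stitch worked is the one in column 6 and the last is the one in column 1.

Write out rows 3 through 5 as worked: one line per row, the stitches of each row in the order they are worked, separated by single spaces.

Result:
K K YO P K K
K P K P K P
YO K P K2TOG YO K

Derivation:
Row 3: chart row 3, RS - tile across columns 1-6 and work as-is.
Row 4: chart row 1, WS - tiled (columns 1-6): K P K P K P; work from column 6 back to 1 with K<->P swapped.
Row 5: chart row 2, RS - tile across columns 1-6 and work as-is.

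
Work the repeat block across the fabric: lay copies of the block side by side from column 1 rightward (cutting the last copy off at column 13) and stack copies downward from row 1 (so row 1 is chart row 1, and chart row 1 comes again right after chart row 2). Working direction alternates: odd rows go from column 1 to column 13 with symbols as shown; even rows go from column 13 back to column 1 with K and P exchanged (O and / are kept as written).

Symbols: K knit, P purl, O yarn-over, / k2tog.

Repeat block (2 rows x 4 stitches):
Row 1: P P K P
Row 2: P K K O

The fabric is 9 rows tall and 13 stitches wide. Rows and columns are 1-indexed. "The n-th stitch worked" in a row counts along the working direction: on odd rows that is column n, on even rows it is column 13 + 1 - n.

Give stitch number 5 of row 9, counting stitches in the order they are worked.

== STITCH ==
P

Derivation:
For row 9: chart row = ((9-1) mod 2) + 1 = 1; this is a RS (odd) row.
Chart row 1 tiled across columns 1-13: P P K P P P K P P P K P P
RS: work column 1 to column 13, symbols as charted — the tiled row is the row as worked.
The 5th stitch worked is P.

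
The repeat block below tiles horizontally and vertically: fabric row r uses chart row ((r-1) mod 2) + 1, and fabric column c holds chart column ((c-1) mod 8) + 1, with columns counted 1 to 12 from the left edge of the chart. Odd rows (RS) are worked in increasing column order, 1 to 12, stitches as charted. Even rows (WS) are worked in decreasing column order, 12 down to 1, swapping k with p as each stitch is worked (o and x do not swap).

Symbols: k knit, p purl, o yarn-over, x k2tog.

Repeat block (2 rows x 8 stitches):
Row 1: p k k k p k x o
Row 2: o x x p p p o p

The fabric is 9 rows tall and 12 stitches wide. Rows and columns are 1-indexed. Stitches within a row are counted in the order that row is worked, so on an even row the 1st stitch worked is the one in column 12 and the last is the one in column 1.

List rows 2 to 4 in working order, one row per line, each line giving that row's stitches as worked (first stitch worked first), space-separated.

Row 2: chart row 2, WS - tiled (columns 1-12): o x x p p p o p o x x p; work from column 12 back to 1 with k<->p swapped.
Row 3: chart row 1, RS - tile across columns 1-12 and work as-is.
Row 4: chart row 2, WS - tiled (columns 1-12): o x x p p p o p o x x p; work from column 12 back to 1 with k<->p swapped.

Result:
k x x o k o k k k x x o
p k k k p k x o p k k k
k x x o k o k k k x x o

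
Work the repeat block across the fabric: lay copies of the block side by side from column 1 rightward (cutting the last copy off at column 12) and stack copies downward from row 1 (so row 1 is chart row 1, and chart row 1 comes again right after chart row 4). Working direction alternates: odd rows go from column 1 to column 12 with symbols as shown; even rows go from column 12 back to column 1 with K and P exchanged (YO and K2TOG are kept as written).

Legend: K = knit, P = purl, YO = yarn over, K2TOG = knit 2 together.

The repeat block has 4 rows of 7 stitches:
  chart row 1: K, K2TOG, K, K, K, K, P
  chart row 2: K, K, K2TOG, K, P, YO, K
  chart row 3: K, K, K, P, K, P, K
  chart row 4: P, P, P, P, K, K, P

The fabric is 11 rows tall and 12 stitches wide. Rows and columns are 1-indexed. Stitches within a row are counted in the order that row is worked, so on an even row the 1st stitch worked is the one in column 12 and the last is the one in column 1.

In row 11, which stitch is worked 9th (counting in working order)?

Result:
K

Derivation:
Row 11 uses chart row ((11-1) mod 4)+1 = 3. Row 11 is odd, so RS.
Chart row 3 tiled across columns 1-12: K K K P K P K K K K P K
Right side: take the tiled row as-is (worked left to right from column 1).
Stitch 9 in working order -> K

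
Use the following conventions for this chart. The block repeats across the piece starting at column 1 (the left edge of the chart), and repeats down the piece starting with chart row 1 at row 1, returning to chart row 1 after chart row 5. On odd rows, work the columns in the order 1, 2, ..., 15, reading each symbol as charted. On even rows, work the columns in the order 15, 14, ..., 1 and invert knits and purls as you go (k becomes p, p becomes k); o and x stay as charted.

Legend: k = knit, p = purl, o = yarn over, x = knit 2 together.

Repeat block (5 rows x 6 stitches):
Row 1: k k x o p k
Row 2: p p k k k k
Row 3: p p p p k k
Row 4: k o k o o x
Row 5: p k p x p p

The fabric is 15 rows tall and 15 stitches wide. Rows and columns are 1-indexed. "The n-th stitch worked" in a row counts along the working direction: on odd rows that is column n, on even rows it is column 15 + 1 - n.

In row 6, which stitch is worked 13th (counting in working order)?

For row 6: chart row = ((6-1) mod 5) + 1 = 1; this is a WS (even) row.
Chart row 1 tiled across columns 1-15: k k x o p k k k x o p k k k x
WS: work from column 15 back to column 1 (reverse the tiled row), swapping k<->p (o and x unchanged).
Row 6 as worked: x p p p k o x p p p k o x p p
The 13th stitch worked is x.

Stitch:
x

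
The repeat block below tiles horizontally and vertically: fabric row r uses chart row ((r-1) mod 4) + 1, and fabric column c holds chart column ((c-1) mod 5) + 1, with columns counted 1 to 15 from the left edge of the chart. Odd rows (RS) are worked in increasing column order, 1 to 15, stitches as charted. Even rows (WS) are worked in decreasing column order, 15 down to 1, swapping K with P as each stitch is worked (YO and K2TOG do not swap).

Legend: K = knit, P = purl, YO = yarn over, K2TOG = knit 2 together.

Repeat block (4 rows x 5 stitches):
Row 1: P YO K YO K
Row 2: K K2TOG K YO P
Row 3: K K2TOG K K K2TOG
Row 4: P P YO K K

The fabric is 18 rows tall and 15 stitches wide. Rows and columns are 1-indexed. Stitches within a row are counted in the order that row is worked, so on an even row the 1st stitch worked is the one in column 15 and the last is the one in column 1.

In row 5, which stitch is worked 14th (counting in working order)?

== STITCH ==
YO

Derivation:
Row 5 uses chart row ((5-1) mod 4)+1 = 1. Row 5 is odd, so RS.
Chart row 1 tiled across columns 1-15: P YO K YO K P YO K YO K P YO K YO K
Right side: take the tiled row as-is (worked left to right from column 1).
The 14th stitch worked is YO.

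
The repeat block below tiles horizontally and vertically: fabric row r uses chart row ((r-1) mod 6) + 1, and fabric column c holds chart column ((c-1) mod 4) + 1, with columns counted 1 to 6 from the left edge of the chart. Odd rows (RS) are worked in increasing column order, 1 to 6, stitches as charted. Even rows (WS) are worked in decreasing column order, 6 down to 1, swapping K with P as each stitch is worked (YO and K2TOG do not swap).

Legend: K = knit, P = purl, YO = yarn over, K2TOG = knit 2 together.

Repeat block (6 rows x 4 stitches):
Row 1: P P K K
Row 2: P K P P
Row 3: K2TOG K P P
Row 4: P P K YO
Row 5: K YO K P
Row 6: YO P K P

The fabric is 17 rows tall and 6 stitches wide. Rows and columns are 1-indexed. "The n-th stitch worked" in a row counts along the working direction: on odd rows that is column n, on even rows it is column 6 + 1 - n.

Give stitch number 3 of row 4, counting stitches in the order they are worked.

Row 4: (4-1) mod 6 = 3, so use chart row 4. Even row -> WS.
Chart row 4 tiled across columns 1-6: P P K YO P P
WS: work from column 6 back to column 1 (reverse the tiled row), swapping K<->P (YO and K2TOG unchanged).
Row 4 as worked: K K YO P K K
Stitch 3 in working order -> YO

== STITCH ==
YO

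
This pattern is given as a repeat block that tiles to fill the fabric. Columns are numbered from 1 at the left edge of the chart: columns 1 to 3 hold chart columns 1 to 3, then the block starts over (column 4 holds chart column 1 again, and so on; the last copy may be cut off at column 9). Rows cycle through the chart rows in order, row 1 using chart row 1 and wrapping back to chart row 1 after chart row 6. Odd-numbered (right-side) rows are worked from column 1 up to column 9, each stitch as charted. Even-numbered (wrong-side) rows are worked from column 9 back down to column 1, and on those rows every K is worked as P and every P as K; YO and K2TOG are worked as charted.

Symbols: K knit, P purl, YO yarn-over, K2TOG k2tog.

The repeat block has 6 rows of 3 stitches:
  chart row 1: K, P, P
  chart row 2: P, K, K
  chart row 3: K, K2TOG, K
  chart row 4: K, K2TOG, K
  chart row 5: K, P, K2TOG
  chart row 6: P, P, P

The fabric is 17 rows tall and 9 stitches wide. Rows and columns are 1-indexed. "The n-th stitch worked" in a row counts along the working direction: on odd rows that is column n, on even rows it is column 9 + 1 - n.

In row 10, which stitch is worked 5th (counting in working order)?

For row 10: chart row = ((10-1) mod 6) + 1 = 4; this is a WS (even) row.
Chart row 4 tiled across columns 1-9: K K2TOG K K K2TOG K K K2TOG K
Wrong side: read the tiled row from column 9 down to 1 and exchange K with P (leave YO, K2TOG).
Row 10 as worked: P K2TOG P P K2TOG P P K2TOG P
Counting 5 along the worked row gives K2TOG.

Stitch:
K2TOG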